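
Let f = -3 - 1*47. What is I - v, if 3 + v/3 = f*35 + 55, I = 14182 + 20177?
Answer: 39453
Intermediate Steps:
I = 34359
f = -50 (f = -3 - 47 = -50)
v = -5094 (v = -9 + 3*(-50*35 + 55) = -9 + 3*(-1750 + 55) = -9 + 3*(-1695) = -9 - 5085 = -5094)
I - v = 34359 - 1*(-5094) = 34359 + 5094 = 39453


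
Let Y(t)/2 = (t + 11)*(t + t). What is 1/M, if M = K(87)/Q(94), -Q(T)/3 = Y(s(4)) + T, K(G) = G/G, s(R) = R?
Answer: -1002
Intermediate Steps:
Y(t) = 4*t*(11 + t) (Y(t) = 2*((t + 11)*(t + t)) = 2*((11 + t)*(2*t)) = 2*(2*t*(11 + t)) = 4*t*(11 + t))
K(G) = 1
Q(T) = -720 - 3*T (Q(T) = -3*(4*4*(11 + 4) + T) = -3*(4*4*15 + T) = -3*(240 + T) = -720 - 3*T)
M = -1/1002 (M = 1/(-720 - 3*94) = 1/(-720 - 282) = 1/(-1002) = 1*(-1/1002) = -1/1002 ≈ -0.00099800)
1/M = 1/(-1/1002) = -1002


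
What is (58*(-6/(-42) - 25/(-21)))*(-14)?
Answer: -3248/3 ≈ -1082.7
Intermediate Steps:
(58*(-6/(-42) - 25/(-21)))*(-14) = (58*(-6*(-1/42) - 25*(-1/21)))*(-14) = (58*(⅐ + 25/21))*(-14) = (58*(4/3))*(-14) = (232/3)*(-14) = -3248/3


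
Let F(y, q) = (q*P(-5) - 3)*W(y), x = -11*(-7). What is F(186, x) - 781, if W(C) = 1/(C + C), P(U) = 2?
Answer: -290381/372 ≈ -780.59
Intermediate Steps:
x = 77
W(C) = 1/(2*C)
F(y, q) = (-3 + 2*q)/(2*y) (F(y, q) = (q*2 - 3)*(1/(2*y)) = (2*q - 3)*(1/(2*y)) = (-3 + 2*q)*(1/(2*y)) = (-3 + 2*q)/(2*y))
F(186, x) - 781 = (-3/2 + 77)/186 - 781 = (1/186)*(151/2) - 781 = 151/372 - 781 = -290381/372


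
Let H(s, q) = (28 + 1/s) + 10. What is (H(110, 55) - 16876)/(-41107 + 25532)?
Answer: 2973/2750 ≈ 1.0811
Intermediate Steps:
H(s, q) = 38 + 1/s
(H(110, 55) - 16876)/(-41107 + 25532) = ((38 + 1/110) - 16876)/(-41107 + 25532) = ((38 + 1/110) - 16876)/(-15575) = (4181/110 - 16876)*(-1/15575) = -1852179/110*(-1/15575) = 2973/2750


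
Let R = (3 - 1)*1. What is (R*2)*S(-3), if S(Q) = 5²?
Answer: 100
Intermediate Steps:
S(Q) = 25
R = 2 (R = 2*1 = 2)
(R*2)*S(-3) = (2*2)*25 = 4*25 = 100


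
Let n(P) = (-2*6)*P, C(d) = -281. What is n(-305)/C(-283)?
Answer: -3660/281 ≈ -13.025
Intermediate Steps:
n(P) = -12*P
n(-305)/C(-283) = -12*(-305)/(-281) = 3660*(-1/281) = -3660/281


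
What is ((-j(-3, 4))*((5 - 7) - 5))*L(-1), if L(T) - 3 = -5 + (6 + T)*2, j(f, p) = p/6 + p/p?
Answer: 280/3 ≈ 93.333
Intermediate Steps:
j(f, p) = 1 + p/6 (j(f, p) = p*(⅙) + 1 = p/6 + 1 = 1 + p/6)
L(T) = 10 + 2*T (L(T) = 3 + (-5 + (6 + T)*2) = 3 + (-5 + (12 + 2*T)) = 3 + (7 + 2*T) = 10 + 2*T)
((-j(-3, 4))*((5 - 7) - 5))*L(-1) = ((-(1 + (⅙)*4))*((5 - 7) - 5))*(10 + 2*(-1)) = ((-(1 + ⅔))*(-2 - 5))*(10 - 2) = (-1*5/3*(-7))*8 = -5/3*(-7)*8 = (35/3)*8 = 280/3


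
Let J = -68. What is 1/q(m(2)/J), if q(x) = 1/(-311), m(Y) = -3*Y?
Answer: -311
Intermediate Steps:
q(x) = -1/311
1/q(m(2)/J) = 1/(-1/311) = -311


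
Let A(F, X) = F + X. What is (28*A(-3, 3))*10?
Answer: 0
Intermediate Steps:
(28*A(-3, 3))*10 = (28*(-3 + 3))*10 = (28*0)*10 = 0*10 = 0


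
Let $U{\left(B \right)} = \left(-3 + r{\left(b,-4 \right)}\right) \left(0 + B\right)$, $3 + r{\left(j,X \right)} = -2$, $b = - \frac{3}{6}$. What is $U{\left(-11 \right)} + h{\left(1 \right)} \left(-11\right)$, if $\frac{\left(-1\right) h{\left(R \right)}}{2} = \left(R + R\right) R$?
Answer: $132$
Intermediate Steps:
$b = - \frac{1}{2}$ ($b = \left(-3\right) \frac{1}{6} = - \frac{1}{2} \approx -0.5$)
$r{\left(j,X \right)} = -5$ ($r{\left(j,X \right)} = -3 - 2 = -5$)
$h{\left(R \right)} = - 4 R^{2}$ ($h{\left(R \right)} = - 2 \left(R + R\right) R = - 2 \cdot 2 R R = - 2 \cdot 2 R^{2} = - 4 R^{2}$)
$U{\left(B \right)} = - 8 B$ ($U{\left(B \right)} = \left(-3 - 5\right) \left(0 + B\right) = - 8 B$)
$U{\left(-11 \right)} + h{\left(1 \right)} \left(-11\right) = \left(-8\right) \left(-11\right) + - 4 \cdot 1^{2} \left(-11\right) = 88 + \left(-4\right) 1 \left(-11\right) = 88 - -44 = 88 + 44 = 132$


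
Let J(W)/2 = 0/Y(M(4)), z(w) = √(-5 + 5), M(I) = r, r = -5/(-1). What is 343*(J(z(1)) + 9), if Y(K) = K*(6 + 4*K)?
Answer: 3087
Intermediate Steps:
r = 5 (r = -5*(-1) = 5)
M(I) = 5
z(w) = 0 (z(w) = √0 = 0)
J(W) = 0 (J(W) = 2*(0/((2*5*(3 + 2*5)))) = 2*(0/((2*5*(3 + 10)))) = 2*(0/((2*5*13))) = 2*(0/130) = 2*(0*(1/130)) = 2*0 = 0)
343*(J(z(1)) + 9) = 343*(0 + 9) = 343*9 = 3087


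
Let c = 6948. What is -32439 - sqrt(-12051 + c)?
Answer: -32439 - 27*I*sqrt(7) ≈ -32439.0 - 71.435*I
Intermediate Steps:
-32439 - sqrt(-12051 + c) = -32439 - sqrt(-12051 + 6948) = -32439 - sqrt(-5103) = -32439 - 27*I*sqrt(7)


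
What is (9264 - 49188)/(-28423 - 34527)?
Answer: 19962/31475 ≈ 0.63422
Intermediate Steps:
(9264 - 49188)/(-28423 - 34527) = -39924/(-62950) = -39924*(-1/62950) = 19962/31475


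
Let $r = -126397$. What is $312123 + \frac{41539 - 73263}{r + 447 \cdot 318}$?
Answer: $\frac{4915593403}{15749} \approx 3.1212 \cdot 10^{5}$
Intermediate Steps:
$312123 + \frac{41539 - 73263}{r + 447 \cdot 318} = 312123 + \frac{41539 - 73263}{-126397 + 447 \cdot 318} = 312123 - \frac{31724}{-126397 + 142146} = 312123 - \frac{31724}{15749} = \frac{4915593403}{15749}$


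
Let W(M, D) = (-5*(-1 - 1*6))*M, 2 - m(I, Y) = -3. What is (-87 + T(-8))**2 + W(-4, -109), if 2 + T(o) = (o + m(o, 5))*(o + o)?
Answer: 1541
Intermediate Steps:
m(I, Y) = 5 (m(I, Y) = 2 - 1*(-3) = 2 + 3 = 5)
W(M, D) = 35*M (W(M, D) = (-5*(-1 - 6))*M = (-5*(-7))*M = 35*M)
T(o) = -2 + 2*o*(5 + o) (T(o) = -2 + (o + 5)*(o + o) = -2 + (5 + o)*(2*o) = -2 + 2*o*(5 + o))
(-87 + T(-8))**2 + W(-4, -109) = (-87 + (-2 + 2*(-8)**2 + 10*(-8)))**2 + 35*(-4) = (-87 + (-2 + 2*64 - 80))**2 - 140 = (-87 + (-2 + 128 - 80))**2 - 140 = (-87 + 46)**2 - 140 = (-41)**2 - 140 = 1681 - 140 = 1541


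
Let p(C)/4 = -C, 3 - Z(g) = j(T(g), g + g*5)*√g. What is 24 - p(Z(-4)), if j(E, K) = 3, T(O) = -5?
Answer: 36 - 24*I ≈ 36.0 - 24.0*I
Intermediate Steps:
Z(g) = 3 - 3*√g
p(C) = -4*C (p(C) = 4*(-C) = -4*C)
24 - p(Z(-4)) = 24 - (-4)*(3 - 6*I) = 24 - (-12 + 24*I) = 24 + (12 - 24*I) = 36 - 24*I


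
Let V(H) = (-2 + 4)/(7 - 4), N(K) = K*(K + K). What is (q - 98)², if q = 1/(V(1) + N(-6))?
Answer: 456292321/47524 ≈ 9601.3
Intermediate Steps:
N(K) = 2*K² (N(K) = K*(2*K) = 2*K²)
V(H) = ⅔ (V(H) = 2/3 = 2*(⅓) = ⅔)
q = 3/218 (q = 1/(⅔ + 2*(-6)²) = 1/(⅔ + 2*36) = 1/(⅔ + 72) = 1/(218/3) = 3/218 ≈ 0.013761)
(q - 98)² = (3/218 - 98)² = (-21361/218)² = 456292321/47524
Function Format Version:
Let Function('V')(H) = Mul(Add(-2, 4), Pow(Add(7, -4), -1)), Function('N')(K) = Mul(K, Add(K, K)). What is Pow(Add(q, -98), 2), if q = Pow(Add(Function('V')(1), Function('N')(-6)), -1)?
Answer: Rational(456292321, 47524) ≈ 9601.3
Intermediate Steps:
Function('N')(K) = Mul(2, Pow(K, 2)) (Function('N')(K) = Mul(K, Mul(2, K)) = Mul(2, Pow(K, 2)))
Function('V')(H) = Rational(2, 3) (Function('V')(H) = Mul(2, Pow(3, -1)) = Mul(2, Rational(1, 3)) = Rational(2, 3))
q = Rational(3, 218) (q = Pow(Add(Rational(2, 3), Mul(2, Pow(-6, 2))), -1) = Pow(Add(Rational(2, 3), Mul(2, 36)), -1) = Pow(Add(Rational(2, 3), 72), -1) = Pow(Rational(218, 3), -1) = Rational(3, 218) ≈ 0.013761)
Pow(Add(q, -98), 2) = Pow(Add(Rational(3, 218), -98), 2) = Pow(Rational(-21361, 218), 2) = Rational(456292321, 47524)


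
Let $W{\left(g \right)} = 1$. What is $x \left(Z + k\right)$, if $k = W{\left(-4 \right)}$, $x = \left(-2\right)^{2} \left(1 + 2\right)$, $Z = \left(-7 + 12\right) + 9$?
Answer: $180$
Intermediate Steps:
$Z = 14$ ($Z = 5 + 9 = 14$)
$x = 12$ ($x = 4 \cdot 3 = 12$)
$k = 1$
$x \left(Z + k\right) = 12 \left(14 + 1\right) = 12 \cdot 15 = 180$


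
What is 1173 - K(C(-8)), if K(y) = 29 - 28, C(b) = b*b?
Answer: 1172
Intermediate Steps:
C(b) = b²
K(y) = 1
1173 - K(C(-8)) = 1173 - 1*1 = 1173 - 1 = 1172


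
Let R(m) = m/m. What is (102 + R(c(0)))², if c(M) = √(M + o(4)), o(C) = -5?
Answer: 10609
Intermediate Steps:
c(M) = √(-5 + M) (c(M) = √(M - 5) = √(-5 + M))
R(m) = 1
(102 + R(c(0)))² = (102 + 1)² = 103² = 10609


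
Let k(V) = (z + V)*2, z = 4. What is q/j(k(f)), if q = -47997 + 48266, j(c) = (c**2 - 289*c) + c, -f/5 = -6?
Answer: -269/14960 ≈ -0.017981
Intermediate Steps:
f = 30 (f = -5*(-6) = 30)
k(V) = 8 + 2*V (k(V) = (4 + V)*2 = 8 + 2*V)
j(c) = c**2 - 288*c
q = 269
q/j(k(f)) = 269/(((8 + 2*30)*(-288 + (8 + 2*30)))) = 269/(((8 + 60)*(-288 + (8 + 60)))) = 269/((68*(-288 + 68))) = 269/((68*(-220))) = 269/(-14960) = 269*(-1/14960) = -269/14960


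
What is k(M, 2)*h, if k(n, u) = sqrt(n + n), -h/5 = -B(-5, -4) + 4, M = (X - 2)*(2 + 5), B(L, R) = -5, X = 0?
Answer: -90*I*sqrt(7) ≈ -238.12*I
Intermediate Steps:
M = -14 (M = (0 - 2)*(2 + 5) = -2*7 = -14)
h = -45 (h = -5*(-1*(-5) + 4) = -5*(5 + 4) = -5*9 = -45)
k(n, u) = sqrt(2)*sqrt(n) (k(n, u) = sqrt(2*n) = sqrt(2)*sqrt(n))
k(M, 2)*h = (sqrt(2)*sqrt(-14))*(-45) = (sqrt(2)*(I*sqrt(14)))*(-45) = (2*I*sqrt(7))*(-45) = -90*I*sqrt(7)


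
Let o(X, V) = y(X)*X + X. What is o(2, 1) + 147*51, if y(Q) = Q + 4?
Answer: 7511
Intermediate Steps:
y(Q) = 4 + Q
o(X, V) = X + X*(4 + X) (o(X, V) = (4 + X)*X + X = X*(4 + X) + X = X + X*(4 + X))
o(2, 1) + 147*51 = 2*(5 + 2) + 147*51 = 2*7 + 7497 = 14 + 7497 = 7511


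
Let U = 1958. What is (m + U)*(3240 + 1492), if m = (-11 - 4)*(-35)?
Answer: 11749556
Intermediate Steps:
m = 525 (m = -15*(-35) = 525)
(m + U)*(3240 + 1492) = (525 + 1958)*(3240 + 1492) = 2483*4732 = 11749556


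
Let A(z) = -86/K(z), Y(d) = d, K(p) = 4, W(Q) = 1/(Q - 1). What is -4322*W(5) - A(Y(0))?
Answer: -1059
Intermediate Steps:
W(Q) = 1/(-1 + Q)
A(z) = -43/2 (A(z) = -86/4 = -86*¼ = -43/2)
-4322*W(5) - A(Y(0)) = -4322/(-1 + 5) - 1*(-43/2) = -4322/4 + 43/2 = -4322*¼ + 43/2 = -2161/2 + 43/2 = -1059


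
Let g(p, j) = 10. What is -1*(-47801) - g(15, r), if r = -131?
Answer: 47791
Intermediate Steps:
-1*(-47801) - g(15, r) = -1*(-47801) - 1*10 = 47801 - 10 = 47791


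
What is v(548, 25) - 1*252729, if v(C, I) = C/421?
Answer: -106398361/421 ≈ -2.5273e+5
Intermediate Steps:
v(C, I) = C/421 (v(C, I) = C*(1/421) = C/421)
v(548, 25) - 1*252729 = (1/421)*548 - 1*252729 = 548/421 - 252729 = -106398361/421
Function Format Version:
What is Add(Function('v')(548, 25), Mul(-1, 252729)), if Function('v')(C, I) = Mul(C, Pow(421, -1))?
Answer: Rational(-106398361, 421) ≈ -2.5273e+5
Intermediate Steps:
Function('v')(C, I) = Mul(Rational(1, 421), C) (Function('v')(C, I) = Mul(C, Rational(1, 421)) = Mul(Rational(1, 421), C))
Add(Function('v')(548, 25), Mul(-1, 252729)) = Add(Mul(Rational(1, 421), 548), Mul(-1, 252729)) = Add(Rational(548, 421), -252729) = Rational(-106398361, 421)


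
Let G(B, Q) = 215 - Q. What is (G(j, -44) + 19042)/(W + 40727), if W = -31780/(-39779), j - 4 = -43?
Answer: 767774479/1620111113 ≈ 0.47390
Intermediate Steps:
j = -39 (j = 4 - 43 = -39)
W = 31780/39779 (W = -31780*(-1/39779) = 31780/39779 ≈ 0.79891)
(G(j, -44) + 19042)/(W + 40727) = ((215 - 1*(-44)) + 19042)/(31780/39779 + 40727) = ((215 + 44) + 19042)/(1620111113/39779) = (259 + 19042)*(39779/1620111113) = 19301*(39779/1620111113) = 767774479/1620111113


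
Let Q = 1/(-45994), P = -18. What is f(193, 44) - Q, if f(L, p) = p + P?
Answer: 1195845/45994 ≈ 26.000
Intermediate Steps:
f(L, p) = -18 + p (f(L, p) = p - 18 = -18 + p)
Q = -1/45994 ≈ -2.1742e-5
f(193, 44) - Q = (-18 + 44) - 1*(-1/45994) = 26 + 1/45994 = 1195845/45994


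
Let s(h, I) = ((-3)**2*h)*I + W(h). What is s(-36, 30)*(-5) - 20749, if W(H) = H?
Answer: 28031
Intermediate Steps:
s(h, I) = h + 9*I*h (s(h, I) = ((-3)**2*h)*I + h = (9*h)*I + h = 9*I*h + h = h + 9*I*h)
s(-36, 30)*(-5) - 20749 = -36*(1 + 9*30)*(-5) - 20749 = -36*(1 + 270)*(-5) - 20749 = -36*271*(-5) - 20749 = -9756*(-5) - 20749 = 48780 - 20749 = 28031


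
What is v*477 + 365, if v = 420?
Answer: 200705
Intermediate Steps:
v*477 + 365 = 420*477 + 365 = 200340 + 365 = 200705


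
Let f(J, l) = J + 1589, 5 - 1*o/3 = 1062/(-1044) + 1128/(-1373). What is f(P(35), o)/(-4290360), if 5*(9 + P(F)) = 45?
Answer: -1589/4290360 ≈ -0.00037037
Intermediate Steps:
P(F) = 0 (P(F) = -9 + (1/5)*45 = -9 + 9 = 0)
o = 1633803/79634 (o = 15 - 3*(1062/(-1044) + 1128/(-1373)) = 15 - 3*(1062*(-1/1044) + 1128*(-1/1373)) = 15 - 3*(-59/58 - 1128/1373) = 15 - 3*(-146431/79634) = 15 + 439293/79634 = 1633803/79634 ≈ 20.516)
f(J, l) = 1589 + J
f(P(35), o)/(-4290360) = (1589 + 0)/(-4290360) = 1589*(-1/4290360) = -1589/4290360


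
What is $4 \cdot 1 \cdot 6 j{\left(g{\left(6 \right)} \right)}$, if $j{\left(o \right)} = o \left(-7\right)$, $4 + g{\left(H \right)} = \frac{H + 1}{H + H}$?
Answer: $574$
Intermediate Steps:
$g{\left(H \right)} = -4 + \frac{1 + H}{2 H}$ ($g{\left(H \right)} = -4 + \frac{H + 1}{H + H} = -4 + \frac{1 + H}{2 H}$)
$j{\left(o \right)} = - 7 o$
$4 \cdot 1 \cdot 6 j{\left(g{\left(6 \right)} \right)} = 4 \cdot 1 \cdot 6 \left(- 7 \frac{1 - 42}{2 \cdot 6}\right) = 4 \cdot 6 \left(- 7 \cdot \frac{1}{2} \cdot \frac{1}{6} \left(1 - 42\right)\right) = 24 \left(- 7 \cdot \frac{1}{2} \cdot \frac{1}{6} \left(-41\right)\right) = 24 \left(\left(-7\right) \left(- \frac{41}{12}\right)\right) = 24 \cdot \frac{287}{12} = 574$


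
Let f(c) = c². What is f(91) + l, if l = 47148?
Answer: 55429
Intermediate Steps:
f(91) + l = 91² + 47148 = 8281 + 47148 = 55429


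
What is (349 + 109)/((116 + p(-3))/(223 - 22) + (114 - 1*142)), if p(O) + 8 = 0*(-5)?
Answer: -15343/920 ≈ -16.677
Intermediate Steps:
p(O) = -8 (p(O) = -8 + 0*(-5) = -8 + 0 = -8)
(349 + 109)/((116 + p(-3))/(223 - 22) + (114 - 1*142)) = (349 + 109)/((116 - 8)/(223 - 22) + (114 - 1*142)) = 458/(108/201 + (114 - 142)) = 458/(108*(1/201) - 28) = 458/(36/67 - 28) = 458/(-1840/67) = 458*(-67/1840) = -15343/920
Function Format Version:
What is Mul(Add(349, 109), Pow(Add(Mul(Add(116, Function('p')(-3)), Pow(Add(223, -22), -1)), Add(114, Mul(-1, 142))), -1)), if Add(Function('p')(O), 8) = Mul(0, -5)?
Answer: Rational(-15343, 920) ≈ -16.677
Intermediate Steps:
Function('p')(O) = -8 (Function('p')(O) = Add(-8, Mul(0, -5)) = Add(-8, 0) = -8)
Mul(Add(349, 109), Pow(Add(Mul(Add(116, Function('p')(-3)), Pow(Add(223, -22), -1)), Add(114, Mul(-1, 142))), -1)) = Mul(Add(349, 109), Pow(Add(Mul(Add(116, -8), Pow(Add(223, -22), -1)), Add(114, Mul(-1, 142))), -1)) = Mul(458, Pow(Add(Mul(108, Pow(201, -1)), Add(114, -142)), -1)) = Mul(458, Pow(Add(Mul(108, Rational(1, 201)), -28), -1)) = Mul(458, Pow(Add(Rational(36, 67), -28), -1)) = Mul(458, Pow(Rational(-1840, 67), -1)) = Mul(458, Rational(-67, 1840)) = Rational(-15343, 920)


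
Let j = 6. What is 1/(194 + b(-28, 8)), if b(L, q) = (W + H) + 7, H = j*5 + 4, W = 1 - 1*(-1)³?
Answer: 1/237 ≈ 0.0042194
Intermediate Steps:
W = 2 (W = 1 - 1*(-1) = 1 + 1 = 2)
H = 34 (H = 6*5 + 4 = 30 + 4 = 34)
b(L, q) = 43 (b(L, q) = (2 + 34) + 7 = 36 + 7 = 43)
1/(194 + b(-28, 8)) = 1/(194 + 43) = 1/237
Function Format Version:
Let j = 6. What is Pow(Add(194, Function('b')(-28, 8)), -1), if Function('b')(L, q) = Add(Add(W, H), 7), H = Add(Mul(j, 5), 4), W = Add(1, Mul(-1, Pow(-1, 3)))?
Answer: Rational(1, 237) ≈ 0.0042194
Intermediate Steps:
W = 2 (W = Add(1, Mul(-1, -1)) = Add(1, 1) = 2)
H = 34 (H = Add(Mul(6, 5), 4) = Add(30, 4) = 34)
Function('b')(L, q) = 43 (Function('b')(L, q) = Add(Add(2, 34), 7) = Add(36, 7) = 43)
Pow(Add(194, Function('b')(-28, 8)), -1) = Pow(Add(194, 43), -1) = Pow(237, -1) = Rational(1, 237)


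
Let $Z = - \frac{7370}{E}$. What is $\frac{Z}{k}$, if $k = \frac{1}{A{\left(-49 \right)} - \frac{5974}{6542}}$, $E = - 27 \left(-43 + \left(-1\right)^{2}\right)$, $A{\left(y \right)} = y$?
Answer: $\frac{200545070}{618219} \approx 324.39$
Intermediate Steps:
$E = 1134$ ($E = - 27 \left(-43 + 1\right) = \left(-27\right) \left(-42\right) = 1134$)
$Z = - \frac{3685}{567}$ ($Z = - \frac{7370}{1134} = \left(-7370\right) \frac{1}{1134} = - \frac{3685}{567} \approx -6.4991$)
$k = - \frac{3271}{163266}$ ($k = \frac{1}{-49 - \frac{5974}{6542}} = \frac{1}{-49 - \frac{2987}{3271}} = \frac{1}{- \frac{163266}{3271}} = - \frac{3271}{163266} \approx -0.020035$)
$\frac{Z}{k} = - \frac{3685}{567 \left(- \frac{3271}{163266}\right)} = \left(- \frac{3685}{567}\right) \left(- \frac{163266}{3271}\right) = \frac{200545070}{618219}$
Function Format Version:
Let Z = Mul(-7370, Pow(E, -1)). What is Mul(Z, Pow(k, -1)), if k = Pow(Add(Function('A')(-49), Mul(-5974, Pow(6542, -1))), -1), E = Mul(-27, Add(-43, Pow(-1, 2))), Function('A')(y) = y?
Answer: Rational(200545070, 618219) ≈ 324.39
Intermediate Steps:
E = 1134 (E = Mul(-27, Add(-43, 1)) = Mul(-27, -42) = 1134)
Z = Rational(-3685, 567) (Z = Mul(-7370, Pow(1134, -1)) = Mul(-7370, Rational(1, 1134)) = Rational(-3685, 567) ≈ -6.4991)
k = Rational(-3271, 163266) (k = Pow(Add(-49, Mul(-5974, Pow(6542, -1))), -1) = Pow(Add(-49, Mul(-5974, Rational(1, 6542))), -1) = Pow(Add(-49, Rational(-2987, 3271)), -1) = Pow(Rational(-163266, 3271), -1) = Rational(-3271, 163266) ≈ -0.020035)
Mul(Z, Pow(k, -1)) = Mul(Rational(-3685, 567), Pow(Rational(-3271, 163266), -1)) = Mul(Rational(-3685, 567), Rational(-163266, 3271)) = Rational(200545070, 618219)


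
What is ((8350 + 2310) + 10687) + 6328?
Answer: 27675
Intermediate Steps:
((8350 + 2310) + 10687) + 6328 = (10660 + 10687) + 6328 = 21347 + 6328 = 27675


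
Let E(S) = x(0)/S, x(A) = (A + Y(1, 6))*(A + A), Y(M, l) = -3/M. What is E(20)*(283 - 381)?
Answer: 0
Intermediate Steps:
x(A) = 2*A*(-3 + A) (x(A) = (A - 3/1)*(A + A) = (A - 3*1)*(2*A) = (A - 3)*(2*A) = (-3 + A)*(2*A) = 2*A*(-3 + A))
E(S) = 0 (E(S) = (2*0*(-3 + 0))/S = (2*0*(-3))/S = 0/S = 0)
E(20)*(283 - 381) = 0*(283 - 381) = 0*(-98) = 0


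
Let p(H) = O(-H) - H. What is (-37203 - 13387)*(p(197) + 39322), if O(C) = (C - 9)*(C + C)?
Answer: -6085420510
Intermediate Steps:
O(C) = 2*C*(-9 + C) (O(C) = (-9 + C)*(2*C) = 2*C*(-9 + C))
p(H) = -H - 2*H*(-9 - H) (p(H) = 2*(-H)*(-9 - H) - H = -2*H*(-9 - H) - H = -H - 2*H*(-9 - H))
(-37203 - 13387)*(p(197) + 39322) = (-37203 - 13387)*(197*(17 + 2*197) + 39322) = -50590*(197*(17 + 394) + 39322) = -50590*(197*411 + 39322) = -50590*(80967 + 39322) = -50590*120289 = -6085420510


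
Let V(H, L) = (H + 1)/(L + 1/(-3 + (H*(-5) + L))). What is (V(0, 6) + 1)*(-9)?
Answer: -198/19 ≈ -10.421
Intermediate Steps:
V(H, L) = (1 + H)/(L + 1/(-3 + L - 5*H)) (V(H, L) = (1 + H)/(L + 1/(-3 + (-5*H + L))) = (1 + H)/(L + 1/(-3 + (L - 5*H))) = (1 + H)/(L + 1/(-3 + L - 5*H)))
(V(0, 6) + 1)*(-9) = ((3 - 1*6 + 5*0**2 + 8*0 - 1*0*6)/(-1 - 1*6**2 + 3*6 + 5*0*6) + 1)*(-9) = ((3 - 6 + 5*0 + 0 + 0)/(-1 - 1*36 + 18 + 0) + 1)*(-9) = ((3 - 6 + 0 + 0 + 0)/(-1 - 36 + 18 + 0) + 1)*(-9) = (-3/(-19) + 1)*(-9) = (-1/19*(-3) + 1)*(-9) = (3/19 + 1)*(-9) = (22/19)*(-9) = -198/19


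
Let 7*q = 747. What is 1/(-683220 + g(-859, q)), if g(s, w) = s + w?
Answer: -7/4787806 ≈ -1.4620e-6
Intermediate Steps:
q = 747/7 (q = (1/7)*747 = 747/7 ≈ 106.71)
1/(-683220 + g(-859, q)) = 1/(-683220 + (-859 + 747/7)) = 1/(-683220 - 5266/7) = 1/(-4787806/7) = -7/4787806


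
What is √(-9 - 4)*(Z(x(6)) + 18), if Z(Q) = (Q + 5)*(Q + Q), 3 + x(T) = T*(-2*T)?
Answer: 10518*I*√13 ≈ 37923.0*I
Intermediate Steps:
x(T) = -3 - 2*T² (x(T) = -3 + T*(-2*T) = -3 - 2*T²)
Z(Q) = 2*Q*(5 + Q) (Z(Q) = (5 + Q)*(2*Q) = 2*Q*(5 + Q))
√(-9 - 4)*(Z(x(6)) + 18) = √(-9 - 4)*(2*(-3 - 2*6²)*(5 + (-3 - 2*6²)) + 18) = √(-13)*(2*(-3 - 2*36)*(5 + (-3 - 2*36)) + 18) = (I*√13)*(2*(-3 - 72)*(5 + (-3 - 72)) + 18) = (I*√13)*(2*(-75)*(5 - 75) + 18) = (I*√13)*(2*(-75)*(-70) + 18) = (I*√13)*(10500 + 18) = (I*√13)*10518 = 10518*I*√13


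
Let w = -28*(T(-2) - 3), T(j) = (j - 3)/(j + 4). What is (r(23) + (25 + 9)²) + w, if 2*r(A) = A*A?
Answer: 3149/2 ≈ 1574.5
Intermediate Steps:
T(j) = (-3 + j)/(4 + j)
r(A) = A²/2 (r(A) = (A*A)/2 = A²/2)
w = 154 (w = -28*((-3 - 2)/(4 - 2) - 3) = -28*(-5/2 - 3) = -28*(-11/2) = 154)
(r(23) + (25 + 9)²) + w = ((½)*23² + (25 + 9)²) + 154 = ((½)*529 + 34²) + 154 = (529/2 + 1156) + 154 = 2841/2 + 154 = 3149/2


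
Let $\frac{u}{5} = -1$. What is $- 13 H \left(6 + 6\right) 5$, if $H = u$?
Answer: $3900$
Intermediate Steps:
$u = -5$ ($u = 5 \left(-1\right) = -5$)
$H = -5$
$- 13 H \left(6 + 6\right) 5 = \left(-13\right) \left(-5\right) \left(6 + 6\right) 5 = 65 \cdot 12 \cdot 5 = 65 \cdot 60 = 3900$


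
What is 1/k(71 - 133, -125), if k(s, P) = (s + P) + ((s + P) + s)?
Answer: -1/436 ≈ -0.0022936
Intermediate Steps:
k(s, P) = 2*P + 3*s (k(s, P) = (P + s) + ((P + s) + s) = (P + s) + (P + 2*s) = 2*P + 3*s)
1/k(71 - 133, -125) = 1/(2*(-125) + 3*(71 - 133)) = 1/(-250 + 3*(-62)) = 1/(-250 - 186) = 1/(-436) = -1/436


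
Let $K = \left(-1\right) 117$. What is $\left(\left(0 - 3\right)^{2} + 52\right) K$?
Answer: $-7137$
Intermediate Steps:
$K = -117$
$\left(\left(0 - 3\right)^{2} + 52\right) K = \left(\left(0 - 3\right)^{2} + 52\right) \left(-117\right) = \left(\left(-3\right)^{2} + 52\right) \left(-117\right) = \left(9 + 52\right) \left(-117\right) = 61 \left(-117\right) = -7137$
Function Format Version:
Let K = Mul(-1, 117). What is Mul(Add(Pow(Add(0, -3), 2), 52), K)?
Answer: -7137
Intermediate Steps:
K = -117
Mul(Add(Pow(Add(0, -3), 2), 52), K) = Mul(Add(Pow(Add(0, -3), 2), 52), -117) = Mul(Add(Pow(-3, 2), 52), -117) = Mul(Add(9, 52), -117) = Mul(61, -117) = -7137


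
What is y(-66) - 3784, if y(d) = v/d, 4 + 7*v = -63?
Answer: -1748141/462 ≈ -3783.9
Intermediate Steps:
v = -67/7 (v = -4/7 + (⅐)*(-63) = -4/7 - 9 = -67/7 ≈ -9.5714)
y(d) = -67/(7*d)
y(-66) - 3784 = -67/7/(-66) - 3784 = -67/7*(-1/66) - 3784 = 67/462 - 3784 = -1748141/462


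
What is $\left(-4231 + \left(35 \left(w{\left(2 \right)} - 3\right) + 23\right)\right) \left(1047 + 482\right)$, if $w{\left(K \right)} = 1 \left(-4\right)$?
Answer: $-6808637$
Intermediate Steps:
$w{\left(K \right)} = -4$
$\left(-4231 + \left(35 \left(w{\left(2 \right)} - 3\right) + 23\right)\right) \left(1047 + 482\right) = \left(-4231 + \left(35 \left(-4 - 3\right) + 23\right)\right) \left(1047 + 482\right) = \left(-4231 + \left(35 \left(-7\right) + 23\right)\right) 1529 = \left(-4231 + \left(-245 + 23\right)\right) 1529 = \left(-4231 - 222\right) 1529 = \left(-4453\right) 1529 = -6808637$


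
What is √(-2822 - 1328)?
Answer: 5*I*√166 ≈ 64.421*I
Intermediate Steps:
√(-2822 - 1328) = √(-4150) = 5*I*√166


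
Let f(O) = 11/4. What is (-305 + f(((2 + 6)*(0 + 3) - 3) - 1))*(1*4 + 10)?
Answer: -8463/2 ≈ -4231.5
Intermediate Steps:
f(O) = 11/4 (f(O) = 11*(¼) = 11/4)
(-305 + f(((2 + 6)*(0 + 3) - 3) - 1))*(1*4 + 10) = (-305 + 11/4)*(1*4 + 10) = -1209*(4 + 10)/4 = -1209/4*14 = -8463/2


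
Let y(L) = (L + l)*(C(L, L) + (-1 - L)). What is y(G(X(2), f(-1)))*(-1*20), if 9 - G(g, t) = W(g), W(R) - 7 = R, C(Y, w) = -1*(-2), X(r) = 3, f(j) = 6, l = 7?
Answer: -240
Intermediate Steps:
C(Y, w) = 2
W(R) = 7 + R
G(g, t) = 2 - g (G(g, t) = 9 - (7 + g) = 9 + (-7 - g) = 2 - g)
y(L) = (1 - L)*(7 + L) (y(L) = (L + 7)*(2 + (-1 - L)) = (7 + L)*(1 - L) = (1 - L)*(7 + L))
y(G(X(2), f(-1)))*(-1*20) = (7 - (2 - 1*3)² - 6*(2 - 1*3))*(-1*20) = (7 - (2 - 3)² - 6*(2 - 3))*(-20) = (7 - 1*(-1)² - 6*(-1))*(-20) = (7 - 1*1 + 6)*(-20) = (7 - 1 + 6)*(-20) = 12*(-20) = -240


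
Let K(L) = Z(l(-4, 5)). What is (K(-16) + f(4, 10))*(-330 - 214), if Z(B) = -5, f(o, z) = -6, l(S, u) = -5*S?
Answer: 5984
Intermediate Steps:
K(L) = -5
(K(-16) + f(4, 10))*(-330 - 214) = (-5 - 6)*(-330 - 214) = -11*(-544) = 5984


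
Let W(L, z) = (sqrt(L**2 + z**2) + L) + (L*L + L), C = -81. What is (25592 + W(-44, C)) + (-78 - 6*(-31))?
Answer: 27548 + sqrt(8497) ≈ 27640.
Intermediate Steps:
W(L, z) = L**2 + sqrt(L**2 + z**2) + 2*L (W(L, z) = (L + sqrt(L**2 + z**2)) + (L**2 + L) = (L + sqrt(L**2 + z**2)) + (L + L**2) = L**2 + sqrt(L**2 + z**2) + 2*L)
(25592 + W(-44, C)) + (-78 - 6*(-31)) = (25592 + ((-44)**2 + sqrt((-44)**2 + (-81)**2) + 2*(-44))) + (-78 - 6*(-31)) = (25592 + (1936 + sqrt(1936 + 6561) - 88)) + (-78 + 186) = (25592 + (1936 + sqrt(8497) - 88)) + 108 = (25592 + (1848 + sqrt(8497))) + 108 = (27440 + sqrt(8497)) + 108 = 27548 + sqrt(8497)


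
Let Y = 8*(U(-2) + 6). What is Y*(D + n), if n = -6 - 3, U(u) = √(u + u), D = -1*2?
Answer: -528 - 176*I ≈ -528.0 - 176.0*I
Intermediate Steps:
D = -2
U(u) = √2*√u (U(u) = √(2*u) = √2*√u)
n = -9
Y = 48 + 16*I (Y = 8*(√2*√(-2) + 6) = 8*(√2*(I*√2) + 6) = 8*(2*I + 6) = 8*(6 + 2*I) = 48 + 16*I ≈ 48.0 + 16.0*I)
Y*(D + n) = (48 + 16*I)*(-2 - 9) = (48 + 16*I)*(-11) = -528 - 176*I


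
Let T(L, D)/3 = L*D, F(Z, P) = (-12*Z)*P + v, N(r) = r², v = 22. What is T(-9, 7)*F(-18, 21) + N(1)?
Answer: -861461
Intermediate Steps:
F(Z, P) = 22 - 12*P*Z (F(Z, P) = (-12*Z)*P + 22 = -12*P*Z + 22 = 22 - 12*P*Z)
T(L, D) = 3*D*L (T(L, D) = 3*(L*D) = 3*(D*L) = 3*D*L)
T(-9, 7)*F(-18, 21) + N(1) = (3*7*(-9))*(22 - 12*21*(-18)) + 1² = -189*(22 + 4536) + 1 = -189*4558 + 1 = -861462 + 1 = -861461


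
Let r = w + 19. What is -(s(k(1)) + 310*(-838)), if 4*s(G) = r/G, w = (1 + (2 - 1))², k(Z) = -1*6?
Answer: 6234743/24 ≈ 2.5978e+5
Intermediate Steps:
k(Z) = -6
w = 4 (w = (1 + 1)² = 2² = 4)
r = 23 (r = 4 + 19 = 23)
s(G) = 23/(4*G) (s(G) = (23/G)/4 = 23/(4*G))
-(s(k(1)) + 310*(-838)) = -((23/4)/(-6) + 310*(-838)) = -((23/4)*(-⅙) - 259780) = -(-23/24 - 259780) = -1*(-6234743/24) = 6234743/24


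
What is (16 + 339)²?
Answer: 126025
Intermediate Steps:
(16 + 339)² = 355² = 126025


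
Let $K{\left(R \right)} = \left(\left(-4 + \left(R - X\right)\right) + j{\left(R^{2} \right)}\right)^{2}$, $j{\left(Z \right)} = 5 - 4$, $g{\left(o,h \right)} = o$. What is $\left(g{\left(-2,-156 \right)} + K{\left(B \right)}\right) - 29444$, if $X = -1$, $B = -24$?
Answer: $-28770$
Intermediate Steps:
$j{\left(Z \right)} = 1$
$K{\left(R \right)} = \left(-2 + R\right)^{2}$ ($K{\left(R \right)} = \left(\left(-4 + \left(R - -1\right)\right) + 1\right)^{2} = \left(\left(-4 + \left(R + 1\right)\right) + 1\right)^{2} = \left(\left(-4 + \left(1 + R\right)\right) + 1\right)^{2} = \left(\left(-3 + R\right) + 1\right)^{2} = \left(-2 + R\right)^{2}$)
$\left(g{\left(-2,-156 \right)} + K{\left(B \right)}\right) - 29444 = \left(-2 + \left(-2 - 24\right)^{2}\right) - 29444 = \left(-2 + \left(-26\right)^{2}\right) - 29444 = \left(-2 + 676\right) - 29444 = 674 - 29444 = -28770$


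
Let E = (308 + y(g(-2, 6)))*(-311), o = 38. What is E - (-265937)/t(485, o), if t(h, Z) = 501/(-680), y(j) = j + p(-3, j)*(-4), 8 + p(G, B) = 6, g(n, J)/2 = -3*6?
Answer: -224464240/501 ≈ -4.4803e+5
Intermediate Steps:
g(n, J) = -36 (g(n, J) = 2*(-3*6) = 2*(-18) = -36)
p(G, B) = -2 (p(G, B) = -8 + 6 = -2)
y(j) = 8 + j (y(j) = j - 2*(-4) = j + 8 = 8 + j)
t(h, Z) = -501/680 (t(h, Z) = 501*(-1/680) = -501/680)
E = -87080 (E = (308 + (8 - 36))*(-311) = (308 - 28)*(-311) = 280*(-311) = -87080)
E - (-265937)/t(485, o) = -87080 - (-265937)/(-501/680) = -87080 - (-265937)*(-680)/501 = -87080 - 1*180837160/501 = -87080 - 180837160/501 = -224464240/501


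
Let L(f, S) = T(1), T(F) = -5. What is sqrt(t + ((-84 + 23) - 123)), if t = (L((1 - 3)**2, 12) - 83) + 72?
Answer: 10*I*sqrt(2) ≈ 14.142*I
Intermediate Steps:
L(f, S) = -5
t = -16 (t = (-5 - 83) + 72 = -88 + 72 = -16)
sqrt(t + ((-84 + 23) - 123)) = sqrt(-16 + ((-84 + 23) - 123)) = sqrt(-16 + (-61 - 123)) = sqrt(-16 - 184) = sqrt(-200) = 10*I*sqrt(2)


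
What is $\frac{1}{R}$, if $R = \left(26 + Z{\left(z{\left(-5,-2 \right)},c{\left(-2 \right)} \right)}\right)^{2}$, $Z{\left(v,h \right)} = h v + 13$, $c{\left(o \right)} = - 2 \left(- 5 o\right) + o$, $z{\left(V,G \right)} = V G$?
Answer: $\frac{1}{32761} \approx 3.0524 \cdot 10^{-5}$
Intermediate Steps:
$z{\left(V,G \right)} = G V$
$c{\left(o \right)} = 11 o$ ($c{\left(o \right)} = 10 o + o = 11 o$)
$Z{\left(v,h \right)} = 13 + h v$
$R = 32761$ ($R = \left(26 + \left(13 + 11 \left(-2\right) \left(\left(-2\right) \left(-5\right)\right)\right)\right)^{2} = \left(26 + \left(13 - 220\right)\right)^{2} = \left(26 - 207\right)^{2} = \left(-181\right)^{2} = 32761$)
$\frac{1}{R} = \frac{1}{32761}$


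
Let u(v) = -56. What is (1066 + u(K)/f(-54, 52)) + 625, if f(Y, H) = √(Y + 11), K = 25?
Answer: 1691 + 56*I*√43/43 ≈ 1691.0 + 8.5399*I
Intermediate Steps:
f(Y, H) = √(11 + Y)
(1066 + u(K)/f(-54, 52)) + 625 = (1066 - 56/√(11 - 54)) + 625 = (1066 - 56*(-I*√43/43)) + 625 = (1066 - (-56)*I*√43/43) + 625 = (1066 + 56*I*√43/43) + 625 = 1691 + 56*I*√43/43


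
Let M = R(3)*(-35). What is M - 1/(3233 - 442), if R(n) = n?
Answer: -293056/2791 ≈ -105.00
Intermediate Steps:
M = -105 (M = 3*(-35) = -105)
M - 1/(3233 - 442) = -105 - 1/(3233 - 442) = -105 - 1/2791 = -293056/2791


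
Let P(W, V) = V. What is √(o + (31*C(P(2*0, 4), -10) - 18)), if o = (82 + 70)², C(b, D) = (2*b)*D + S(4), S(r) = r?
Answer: √20730 ≈ 143.98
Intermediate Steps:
C(b, D) = 4 + 2*D*b (C(b, D) = (2*b)*D + 4 = 2*D*b + 4 = 4 + 2*D*b)
o = 23104 (o = 152² = 23104)
√(o + (31*C(P(2*0, 4), -10) - 18)) = √(23104 + (31*(4 + 2*(-10)*4) - 18)) = √(23104 + (31*(4 - 80) - 18)) = √(23104 + (31*(-76) - 18)) = √(23104 + (-2356 - 18)) = √(23104 - 2374) = √20730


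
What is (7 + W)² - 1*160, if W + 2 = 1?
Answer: -124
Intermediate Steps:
W = -1 (W = -2 + 1 = -1)
(7 + W)² - 1*160 = (7 - 1)² - 1*160 = 6² - 160 = 36 - 160 = -124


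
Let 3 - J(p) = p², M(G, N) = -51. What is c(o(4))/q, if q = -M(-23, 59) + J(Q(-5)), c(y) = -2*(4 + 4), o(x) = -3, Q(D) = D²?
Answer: 16/571 ≈ 0.028021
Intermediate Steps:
J(p) = 3 - p²
c(y) = -16 (c(y) = -2*8 = -16)
q = -571 (q = -1*(-51) + (3 - ((-5)²)²) = 51 + (3 - 1*25²) = 51 + (3 - 1*625) = 51 + (3 - 625) = 51 - 622 = -571)
c(o(4))/q = -16/(-571) = -16*(-1/571) = 16/571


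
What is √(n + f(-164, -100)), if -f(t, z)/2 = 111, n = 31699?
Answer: √31477 ≈ 177.42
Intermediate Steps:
f(t, z) = -222 (f(t, z) = -2*111 = -222)
√(n + f(-164, -100)) = √(31699 - 222) = √31477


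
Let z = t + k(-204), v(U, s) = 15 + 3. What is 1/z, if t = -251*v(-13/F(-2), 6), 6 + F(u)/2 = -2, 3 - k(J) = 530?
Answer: -1/5045 ≈ -0.00019822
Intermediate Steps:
k(J) = -527 (k(J) = 3 - 1*530 = 3 - 530 = -527)
F(u) = -16 (F(u) = -12 + 2*(-2) = -12 - 4 = -16)
v(U, s) = 18
t = -4518 (t = -251*18 = -4518)
z = -5045 (z = -4518 - 527 = -5045)
1/z = 1/(-5045) = -1/5045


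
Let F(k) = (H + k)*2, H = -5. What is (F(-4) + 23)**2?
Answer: 25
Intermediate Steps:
F(k) = -10 + 2*k (F(k) = (-5 + k)*2 = -10 + 2*k)
(F(-4) + 23)**2 = ((-10 + 2*(-4)) + 23)**2 = ((-10 - 8) + 23)**2 = (-18 + 23)**2 = 5**2 = 25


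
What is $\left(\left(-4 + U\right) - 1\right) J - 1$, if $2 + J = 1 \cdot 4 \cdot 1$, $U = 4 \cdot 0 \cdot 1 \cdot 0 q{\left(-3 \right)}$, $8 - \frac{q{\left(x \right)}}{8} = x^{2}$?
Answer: $-11$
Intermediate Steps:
$q{\left(x \right)} = 64 - 8 x^{2}$
$U = 0$ ($U = 4 \cdot 0 \cdot 1 \cdot 0 \left(64 - 8 \left(-3\right)^{2}\right) = 0 \cdot 0 \left(64 - 72\right) = 0 \cdot 0 \left(-8\right) = 0 \cdot 0 = 0$)
$J = 2$ ($J = -2 + 1 \cdot 4 \cdot 1 = -2 + 4 \cdot 1 = -2 + 4 = 2$)
$\left(\left(-4 + U\right) - 1\right) J - 1 = \left(\left(-4 + 0\right) - 1\right) 2 - 1 = \left(-4 - 1\right) 2 - 1 = \left(-5\right) 2 - 1 = -10 - 1 = -11$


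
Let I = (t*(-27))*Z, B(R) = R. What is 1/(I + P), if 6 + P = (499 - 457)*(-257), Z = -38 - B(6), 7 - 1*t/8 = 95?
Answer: -1/847152 ≈ -1.1804e-6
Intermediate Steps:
t = -704 (t = 56 - 8*95 = 56 - 760 = -704)
Z = -44 (Z = -38 - 1*6 = -38 - 6 = -44)
I = -836352 (I = -704*(-27)*(-44) = 19008*(-44) = -836352)
P = -10800 (P = -6 + (499 - 457)*(-257) = -6 + 42*(-257) = -6 - 10794 = -10800)
1/(I + P) = 1/(-836352 - 10800) = 1/(-847152) = -1/847152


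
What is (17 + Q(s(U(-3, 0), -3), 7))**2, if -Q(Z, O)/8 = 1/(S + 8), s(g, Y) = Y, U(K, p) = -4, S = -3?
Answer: 5929/25 ≈ 237.16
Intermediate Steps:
Q(Z, O) = -8/5 (Q(Z, O) = -8/(-3 + 8) = -8/5)
(17 + Q(s(U(-3, 0), -3), 7))**2 = (17 - 8/5)**2 = (77/5)**2 = 5929/25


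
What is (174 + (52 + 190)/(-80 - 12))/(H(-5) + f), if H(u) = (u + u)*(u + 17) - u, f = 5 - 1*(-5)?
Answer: -7883/4830 ≈ -1.6321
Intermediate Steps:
f = 10 (f = 5 + 5 = 10)
H(u) = -u + 2*u*(17 + u) (H(u) = (2*u)*(17 + u) - u = 2*u*(17 + u) - u = -u + 2*u*(17 + u))
(174 + (52 + 190)/(-80 - 12))/(H(-5) + f) = (174 + (52 + 190)/(-80 - 12))/(-5*(33 + 2*(-5)) + 10) = (174 + 242/(-92))/(-5*(33 - 10) + 10) = (174 + 242*(-1/92))/(-5*23 + 10) = (174 - 121/46)/(-115 + 10) = (7883/46)/(-105) = (7883/46)*(-1/105) = -7883/4830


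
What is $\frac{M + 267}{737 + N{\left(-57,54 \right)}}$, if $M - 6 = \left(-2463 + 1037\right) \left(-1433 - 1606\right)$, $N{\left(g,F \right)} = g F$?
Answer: $- \frac{4333887}{2341} \approx -1851.3$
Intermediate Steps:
$N{\left(g,F \right)} = F g$
$M = 4333620$ ($M = 6 + \left(-2463 + 1037\right) \left(-1433 - 1606\right) = 6 - -4333614 = 6 + 4333614 = 4333620$)
$\frac{M + 267}{737 + N{\left(-57,54 \right)}} = \frac{4333620 + 267}{737 + 54 \left(-57\right)} = \frac{4333887}{737 - 3078} = \frac{4333887}{-2341} = 4333887 \left(- \frac{1}{2341}\right) = - \frac{4333887}{2341}$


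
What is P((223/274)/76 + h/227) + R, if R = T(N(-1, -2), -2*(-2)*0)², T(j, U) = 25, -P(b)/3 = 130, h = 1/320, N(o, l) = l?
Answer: 235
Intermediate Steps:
h = 1/320 ≈ 0.0031250
P(b) = -390 (P(b) = -3*130 = -390)
R = 625 (R = 25² = 625)
P((223/274)/76 + h/227) + R = -390 + 625 = 235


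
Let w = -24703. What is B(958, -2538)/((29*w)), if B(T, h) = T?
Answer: -958/716387 ≈ -0.0013373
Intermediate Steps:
B(958, -2538)/((29*w)) = 958/((29*(-24703))) = 958/(-716387) = 958*(-1/716387) = -958/716387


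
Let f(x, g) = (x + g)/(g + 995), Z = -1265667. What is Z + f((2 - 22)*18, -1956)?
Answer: -1216303671/961 ≈ -1.2657e+6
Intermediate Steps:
f(x, g) = (g + x)/(995 + g)
Z + f((2 - 22)*18, -1956) = -1265667 + (-1956 + (2 - 22)*18)/(995 - 1956) = -1265667 + (-1956 - 20*18)/(-961) = -1265667 - (-1956 - 360)/961 = -1265667 - 1/961*(-2316) = -1265667 + 2316/961 = -1216303671/961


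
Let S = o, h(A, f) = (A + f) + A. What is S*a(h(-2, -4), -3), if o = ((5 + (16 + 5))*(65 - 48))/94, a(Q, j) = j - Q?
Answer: 1105/47 ≈ 23.511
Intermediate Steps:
h(A, f) = f + 2*A
o = 221/47 (o = ((5 + 21)*17)*(1/94) = (26*17)*(1/94) = 442*(1/94) = 221/47 ≈ 4.7021)
S = 221/47 ≈ 4.7021
S*a(h(-2, -4), -3) = 221*(-3 - (-4 + 2*(-2)))/47 = 221*(-3 - (-4 - 4))/47 = 221*(-3 - 1*(-8))/47 = 221*(-3 + 8)/47 = (221/47)*5 = 1105/47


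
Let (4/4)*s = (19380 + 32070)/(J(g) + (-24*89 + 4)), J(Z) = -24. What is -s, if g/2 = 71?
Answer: 525/22 ≈ 23.864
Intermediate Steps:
g = 142 (g = 2*71 = 142)
s = -525/22 (s = (19380 + 32070)/(-24 + (-24*89 + 4)) = 51450/(-24 + (-2136 + 4)) = 51450/(-24 - 2132) = 51450/(-2156) = 51450*(-1/2156) = -525/22 ≈ -23.864)
-s = -1*(-525/22) = 525/22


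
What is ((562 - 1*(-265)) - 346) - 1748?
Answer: -1267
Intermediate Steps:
((562 - 1*(-265)) - 346) - 1748 = ((562 + 265) - 346) - 1748 = (827 - 346) - 1748 = 481 - 1748 = -1267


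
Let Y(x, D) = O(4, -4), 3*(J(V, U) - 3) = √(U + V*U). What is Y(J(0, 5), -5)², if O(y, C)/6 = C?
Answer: 576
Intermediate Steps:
J(V, U) = 3 + √(U + U*V)/3 (J(V, U) = 3 + √(U + V*U)/3 = 3 + √(U + U*V)/3)
O(y, C) = 6*C
Y(x, D) = -24 (Y(x, D) = 6*(-4) = -24)
Y(J(0, 5), -5)² = (-24)² = 576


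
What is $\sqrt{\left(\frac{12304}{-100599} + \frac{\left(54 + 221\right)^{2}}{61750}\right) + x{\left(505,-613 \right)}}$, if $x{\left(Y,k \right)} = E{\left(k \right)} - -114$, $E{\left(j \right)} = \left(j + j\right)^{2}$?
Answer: $\frac{\sqrt{3712405621296034774254}}{49695906} \approx 1226.0$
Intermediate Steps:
$E{\left(j \right)} = 4 j^{2}$ ($E{\left(j \right)} = \left(2 j\right)^{2} = 4 j^{2}$)
$x{\left(Y,k \right)} = 114 + 4 k^{2}$ ($x{\left(Y,k \right)} = 4 k^{2} - -114 = 4 k^{2} + 114 = 114 + 4 k^{2}$)
$\sqrt{\left(\frac{12304}{-100599} + \frac{\left(54 + 221\right)^{2}}{61750}\right) + x{\left(505,-613 \right)}} = \sqrt{\left(\frac{12304}{-100599} + \frac{\left(54 + 221\right)^{2}}{61750}\right) + \left(114 + 4 \left(-613\right)^{2}\right)} = \sqrt{\left(12304 \left(- \frac{1}{100599}\right) + 275^{2} \cdot \frac{1}{61750}\right) + \left(114 + 4 \cdot 375769\right)} = \sqrt{\left(- \frac{12304}{100599} + 75625 \cdot \frac{1}{61750}\right) + \left(114 + 1503076\right)} = \sqrt{\left(- \frac{12304}{100599} + \frac{605}{494}\right) + 1503190} = \sqrt{\frac{54784219}{49695906} + 1503190} = \sqrt{\frac{74702443724359}{49695906}} = \frac{\sqrt{3712405621296034774254}}{49695906}$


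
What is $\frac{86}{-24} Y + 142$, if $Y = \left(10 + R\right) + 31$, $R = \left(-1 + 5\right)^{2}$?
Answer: $- \frac{249}{4} \approx -62.25$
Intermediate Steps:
$R = 16$ ($R = 4^{2} = 16$)
$Y = 57$ ($Y = \left(10 + 16\right) + 31 = 26 + 31 = 57$)
$\frac{86}{-24} Y + 142 = \frac{86}{-24} \cdot 57 + 142 = 86 \left(- \frac{1}{24}\right) 57 + 142 = \left(- \frac{43}{12}\right) 57 + 142 = - \frac{817}{4} + 142 = - \frac{249}{4}$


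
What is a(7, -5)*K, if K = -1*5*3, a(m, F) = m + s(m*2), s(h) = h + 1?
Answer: -330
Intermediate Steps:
s(h) = 1 + h
a(m, F) = 1 + 3*m (a(m, F) = m + (1 + m*2) = m + (1 + 2*m) = 1 + 3*m)
K = -15 (K = -5*3 = -15)
a(7, -5)*K = (1 + 3*7)*(-15) = (1 + 21)*(-15) = 22*(-15) = -330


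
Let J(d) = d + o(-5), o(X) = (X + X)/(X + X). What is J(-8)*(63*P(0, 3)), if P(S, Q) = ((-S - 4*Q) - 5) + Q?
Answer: 6174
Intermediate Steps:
P(S, Q) = -5 - S - 3*Q (P(S, Q) = (-5 - S - 4*Q) + Q = -5 - S - 3*Q)
o(X) = 1 (o(X) = (2*X)/((2*X)) = (2*X)*(1/(2*X)) = 1)
J(d) = 1 + d (J(d) = d + 1 = 1 + d)
J(-8)*(63*P(0, 3)) = (1 - 8)*(63*(-5 - 1*0 - 3*3)) = -441*(-5 + 0 - 9) = -441*(-14) = -7*(-882) = 6174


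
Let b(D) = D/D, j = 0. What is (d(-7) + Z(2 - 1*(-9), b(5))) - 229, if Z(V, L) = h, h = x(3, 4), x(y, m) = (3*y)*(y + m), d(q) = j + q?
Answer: -173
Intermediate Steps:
d(q) = q (d(q) = 0 + q = q)
b(D) = 1
x(y, m) = 3*y*(m + y) (x(y, m) = (3*y)*(m + y) = 3*y*(m + y))
h = 63 (h = 3*3*(4 + 3) = 3*3*7 = 63)
Z(V, L) = 63
(d(-7) + Z(2 - 1*(-9), b(5))) - 229 = (-7 + 63) - 229 = 56 - 229 = -173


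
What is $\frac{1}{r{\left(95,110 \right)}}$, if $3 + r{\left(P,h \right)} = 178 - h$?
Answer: $\frac{1}{65} \approx 0.015385$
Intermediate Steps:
$r{\left(P,h \right)} = 175 - h$ ($r{\left(P,h \right)} = -3 - \left(-178 + h\right) = 175 - h$)
$\frac{1}{r{\left(95,110 \right)}} = \frac{1}{175 - 110} = \frac{1}{65}$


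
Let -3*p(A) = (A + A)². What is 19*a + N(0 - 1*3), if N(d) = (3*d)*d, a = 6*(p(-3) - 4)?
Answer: -1797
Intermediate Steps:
p(A) = -4*A²/3 (p(A) = -(A + A)²/3 = -4*A²/3)
a = -96 (a = 6*(-4/3*(-3)² - 4) = 6*(-4/3*9 - 4) = 6*(-12 - 4) = 6*(-16) = -96)
N(d) = 3*d²
19*a + N(0 - 1*3) = 19*(-96) + 3*(0 - 1*3)² = -1824 + 3*(0 - 3)² = -1824 + 3*(-3)² = -1824 + 3*9 = -1824 + 27 = -1797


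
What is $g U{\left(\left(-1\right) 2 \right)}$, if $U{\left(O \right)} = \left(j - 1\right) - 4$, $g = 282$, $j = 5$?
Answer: $0$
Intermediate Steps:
$U{\left(O \right)} = 0$ ($U{\left(O \right)} = \left(5 - 1\right) - 4 = 4 - 4 = 0$)
$g U{\left(\left(-1\right) 2 \right)} = 282 \cdot 0 = 0$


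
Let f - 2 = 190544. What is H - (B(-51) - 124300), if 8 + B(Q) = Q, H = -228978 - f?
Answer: -295165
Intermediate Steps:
f = 190546 (f = 2 + 190544 = 190546)
H = -419524 (H = -228978 - 1*190546 = -228978 - 190546 = -419524)
B(Q) = -8 + Q
H - (B(-51) - 124300) = -419524 - ((-8 - 51) - 124300) = -419524 - (-59 - 124300) = -419524 - 1*(-124359) = -419524 + 124359 = -295165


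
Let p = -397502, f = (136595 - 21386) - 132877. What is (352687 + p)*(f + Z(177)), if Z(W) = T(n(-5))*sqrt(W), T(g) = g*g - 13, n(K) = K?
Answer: 791791420 - 537780*sqrt(177) ≈ 7.8464e+8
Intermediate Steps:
T(g) = -13 + g**2 (T(g) = g**2 - 13 = -13 + g**2)
Z(W) = 12*sqrt(W) (Z(W) = (-13 + (-5)**2)*sqrt(W) = (-13 + 25)*sqrt(W) = 12*sqrt(W))
f = -17668 (f = 115209 - 132877 = -17668)
(352687 + p)*(f + Z(177)) = (352687 - 397502)*(-17668 + 12*sqrt(177)) = -44815*(-17668 + 12*sqrt(177)) = 791791420 - 537780*sqrt(177)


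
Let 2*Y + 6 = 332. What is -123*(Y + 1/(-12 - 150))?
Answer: -1082605/54 ≈ -20048.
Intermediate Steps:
Y = 163 (Y = -3 + (½)*332 = -3 + 166 = 163)
-123*(Y + 1/(-12 - 150)) = -123*(163 + 1/(-12 - 150)) = -123*(163 + 1/(-162)) = -123*(163 - 1/162) = -123*26405/162 = -1082605/54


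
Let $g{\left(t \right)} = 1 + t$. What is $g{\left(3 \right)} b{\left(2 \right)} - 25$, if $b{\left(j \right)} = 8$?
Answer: $7$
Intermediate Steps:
$g{\left(3 \right)} b{\left(2 \right)} - 25 = \left(1 + 3\right) 8 - 25 = 4 \cdot 8 - 25 = 32 - 25 = 7$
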